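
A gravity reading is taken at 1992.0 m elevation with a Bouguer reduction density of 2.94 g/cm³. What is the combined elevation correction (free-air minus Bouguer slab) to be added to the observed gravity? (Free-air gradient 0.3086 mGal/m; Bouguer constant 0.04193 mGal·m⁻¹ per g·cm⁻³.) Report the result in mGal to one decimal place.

369.2

Combined gradient = 0.3086 − 0.04193 × 2.94 = 0.1853258 mGal/m
Combined elevation correction = 0.1853258 × 1992.0 = 369.2 mGal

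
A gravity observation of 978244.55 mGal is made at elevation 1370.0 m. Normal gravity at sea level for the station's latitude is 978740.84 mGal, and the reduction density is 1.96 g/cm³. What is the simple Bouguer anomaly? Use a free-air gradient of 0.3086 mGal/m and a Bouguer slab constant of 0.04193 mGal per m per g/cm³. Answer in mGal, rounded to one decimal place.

-186.1

Free-air correction = 0.3086 × 1370.0 = 422.78 mGal
Free-air anomaly = 978244.55 − 978740.84 + (422.78) = -73.51 mGal
Bouguer slab correction = 0.04193 × 1.96 × 1370.0 = 112.59 mGal
Simple Bouguer anomaly = -73.51 − (112.59) = -186.10 mGal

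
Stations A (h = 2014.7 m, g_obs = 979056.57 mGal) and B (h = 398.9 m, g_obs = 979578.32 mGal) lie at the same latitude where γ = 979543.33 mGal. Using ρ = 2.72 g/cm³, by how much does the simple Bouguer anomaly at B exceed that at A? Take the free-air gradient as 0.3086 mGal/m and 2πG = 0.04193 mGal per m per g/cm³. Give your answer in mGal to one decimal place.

207.4

Δg_SB(A) = 979056.57 − 979543.33 + 0.3086×2014.7 − 0.04193×2.72×2014.7 = -94.80 mGal
Δg_SB(B) = 979578.32 − 979543.33 + 0.3086×398.9 − 0.04193×2.72×398.9 = 112.60 mGal
Difference = 112.60 − (-94.80) = 207.40 mGal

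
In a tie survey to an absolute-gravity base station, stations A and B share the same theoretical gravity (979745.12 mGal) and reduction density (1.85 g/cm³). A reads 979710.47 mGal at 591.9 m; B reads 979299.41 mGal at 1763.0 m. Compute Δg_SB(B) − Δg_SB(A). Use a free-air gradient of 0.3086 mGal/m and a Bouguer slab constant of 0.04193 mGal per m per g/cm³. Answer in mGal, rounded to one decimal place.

-140.5

Δg_SB(A) = 979710.47 − 979745.12 + 0.3086×591.9 − 0.04193×1.85×591.9 = 102.10 mGal
Δg_SB(B) = 979299.41 − 979745.12 + 0.3086×1763.0 − 0.04193×1.85×1763.0 = -38.40 mGal
Difference = -38.40 − (102.10) = -140.50 mGal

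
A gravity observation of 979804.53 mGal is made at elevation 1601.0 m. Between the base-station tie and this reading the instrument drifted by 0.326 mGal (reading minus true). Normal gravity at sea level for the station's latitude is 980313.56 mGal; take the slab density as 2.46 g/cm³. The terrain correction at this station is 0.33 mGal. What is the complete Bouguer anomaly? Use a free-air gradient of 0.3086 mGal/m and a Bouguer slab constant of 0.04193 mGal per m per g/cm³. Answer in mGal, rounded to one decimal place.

-180.1

Drift-corrected reading = 979804.53 − (0.326) = 979804.204 mGal
Free-air correction = 0.3086 × 1601.0 = 494.07 mGal
Free-air anomaly = 979804.204 − 980313.56 + (494.07) = -15.286 mGal
Bouguer slab correction = 0.04193 × 2.46 × 1601.0 = 165.14 mGal
Simple Bouguer anomaly = -15.286 − (165.14) = -180.426 mGal
Complete Bouguer anomaly = -180.426 + 0.33 = -180.096 mGal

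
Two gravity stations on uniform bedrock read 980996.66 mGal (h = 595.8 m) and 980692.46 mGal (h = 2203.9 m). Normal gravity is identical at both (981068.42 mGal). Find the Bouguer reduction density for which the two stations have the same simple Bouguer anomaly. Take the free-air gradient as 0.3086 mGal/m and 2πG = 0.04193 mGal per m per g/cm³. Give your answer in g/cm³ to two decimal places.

Δg_obs = 980692.46 − 980996.66 = -304.20 mGal over Δh = 2203.9 − 595.8 = 1608.1 m
Equal Bouguer anomalies ⇒ Δg_obs + (0.3086 − 0.04193ρ)·Δh = 0
0.3086 − 0.04193ρ = −Δg_obs/Δh = 0.18917
ρ = (0.3086 − 0.18917) / 0.04193 = 2.85 g/cm³

2.85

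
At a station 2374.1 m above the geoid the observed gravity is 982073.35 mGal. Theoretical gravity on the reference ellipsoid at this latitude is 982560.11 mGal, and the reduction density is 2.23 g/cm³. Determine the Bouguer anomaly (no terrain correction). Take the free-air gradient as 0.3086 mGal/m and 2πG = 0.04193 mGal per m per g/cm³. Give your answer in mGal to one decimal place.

23.9

Free-air correction = 0.3086 × 2374.1 = 732.65 mGal
Free-air anomaly = 982073.35 − 982560.11 + (732.65) = 245.89 mGal
Bouguer slab correction = 0.04193 × 2.23 × 2374.1 = 221.99 mGal
Simple Bouguer anomaly = 245.89 − (221.99) = 23.90 mGal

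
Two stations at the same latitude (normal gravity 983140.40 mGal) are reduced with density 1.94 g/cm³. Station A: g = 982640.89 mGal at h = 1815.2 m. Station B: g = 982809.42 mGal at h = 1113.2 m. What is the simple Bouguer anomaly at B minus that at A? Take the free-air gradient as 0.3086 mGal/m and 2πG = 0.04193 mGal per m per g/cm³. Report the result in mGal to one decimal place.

Δg_SB(A) = 982640.89 − 983140.40 + 0.3086×1815.2 − 0.04193×1.94×1815.2 = -87.00 mGal
Δg_SB(B) = 982809.42 − 983140.40 + 0.3086×1113.2 − 0.04193×1.94×1113.2 = -78.00 mGal
Difference = -78.00 − (-87.00) = 9.00 mGal

9.0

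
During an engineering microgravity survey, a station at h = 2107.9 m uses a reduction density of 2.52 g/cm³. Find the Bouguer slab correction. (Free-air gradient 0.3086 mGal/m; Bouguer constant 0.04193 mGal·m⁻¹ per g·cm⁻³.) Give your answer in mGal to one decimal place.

Bouguer slab correction = 0.04193 × 2.52 × 2107.9 = 222.7 mGal

222.7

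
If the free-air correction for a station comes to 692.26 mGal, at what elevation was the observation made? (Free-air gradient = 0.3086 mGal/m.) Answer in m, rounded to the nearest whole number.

2243

h = 692.26 / 0.3086 = 2243.23 m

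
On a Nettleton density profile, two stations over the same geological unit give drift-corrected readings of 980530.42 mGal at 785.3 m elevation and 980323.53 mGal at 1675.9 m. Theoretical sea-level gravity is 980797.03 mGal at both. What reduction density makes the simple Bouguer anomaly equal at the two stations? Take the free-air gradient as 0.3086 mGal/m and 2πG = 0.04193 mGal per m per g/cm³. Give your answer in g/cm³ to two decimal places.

1.82

Δg_obs = 980323.53 − 980530.42 = -206.89 mGal over Δh = 1675.9 − 785.3 = 890.6 m
Equal Bouguer anomalies ⇒ Δg_obs + (0.3086 − 0.04193ρ)·Δh = 0
0.3086 − 0.04193ρ = −Δg_obs/Δh = 0.23230
ρ = (0.3086 − 0.23230) / 0.04193 = 1.82 g/cm³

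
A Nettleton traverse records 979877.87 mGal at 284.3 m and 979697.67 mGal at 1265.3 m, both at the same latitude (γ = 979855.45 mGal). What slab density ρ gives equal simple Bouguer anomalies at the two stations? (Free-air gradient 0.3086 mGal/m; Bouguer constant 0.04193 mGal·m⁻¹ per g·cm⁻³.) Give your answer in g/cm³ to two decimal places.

2.98

Δg_obs = 979697.67 − 979877.87 = -180.20 mGal over Δh = 1265.3 − 284.3 = 981.0 m
Equal Bouguer anomalies ⇒ Δg_obs + (0.3086 − 0.04193ρ)·Δh = 0
0.3086 − 0.04193ρ = −Δg_obs/Δh = 0.18369
ρ = (0.3086 − 0.18369) / 0.04193 = 2.98 g/cm³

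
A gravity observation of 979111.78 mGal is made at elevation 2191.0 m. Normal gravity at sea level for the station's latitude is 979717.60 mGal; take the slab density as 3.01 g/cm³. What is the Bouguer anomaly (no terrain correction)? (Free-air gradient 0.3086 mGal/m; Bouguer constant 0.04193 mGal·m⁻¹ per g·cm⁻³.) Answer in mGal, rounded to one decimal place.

Free-air correction = 0.3086 × 2191.0 = 676.14 mGal
Free-air anomaly = 979111.78 − 979717.60 + (676.14) = 70.32 mGal
Bouguer slab correction = 0.04193 × 3.01 × 2191.0 = 276.52 mGal
Simple Bouguer anomaly = 70.32 − (276.52) = -206.20 mGal

-206.2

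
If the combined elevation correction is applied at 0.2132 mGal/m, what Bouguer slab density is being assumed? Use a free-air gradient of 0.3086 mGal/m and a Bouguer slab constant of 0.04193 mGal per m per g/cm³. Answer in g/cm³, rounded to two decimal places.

0.2132 = 0.3086 − 0.04193 × ρ
ρ = (0.3086 − 0.2132) / 0.04193 = 2.28 g/cm³

2.28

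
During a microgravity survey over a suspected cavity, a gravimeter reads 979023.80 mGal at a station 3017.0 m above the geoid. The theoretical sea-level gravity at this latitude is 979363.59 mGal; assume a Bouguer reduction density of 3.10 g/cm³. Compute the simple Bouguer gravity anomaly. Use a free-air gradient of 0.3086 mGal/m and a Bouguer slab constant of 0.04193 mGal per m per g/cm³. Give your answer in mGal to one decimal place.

Free-air correction = 0.3086 × 3017.0 = 931.05 mGal
Free-air anomaly = 979023.80 − 979363.59 + (931.05) = 591.26 mGal
Bouguer slab correction = 0.04193 × 3.10 × 3017.0 = 392.16 mGal
Simple Bouguer anomaly = 591.26 − (392.16) = 199.10 mGal

199.1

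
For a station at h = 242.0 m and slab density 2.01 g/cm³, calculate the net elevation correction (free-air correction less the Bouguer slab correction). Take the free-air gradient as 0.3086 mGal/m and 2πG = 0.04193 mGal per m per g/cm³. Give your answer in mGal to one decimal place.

54.3

Combined gradient = 0.3086 − 0.04193 × 2.01 = 0.2243207 mGal/m
Combined elevation correction = 0.2243207 × 242.0 = 54.3 mGal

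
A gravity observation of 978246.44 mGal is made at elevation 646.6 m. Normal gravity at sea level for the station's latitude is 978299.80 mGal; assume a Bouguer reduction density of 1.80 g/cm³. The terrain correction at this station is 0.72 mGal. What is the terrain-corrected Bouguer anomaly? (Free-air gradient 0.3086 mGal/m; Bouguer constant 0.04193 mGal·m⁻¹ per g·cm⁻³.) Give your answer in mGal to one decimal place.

Free-air correction = 0.3086 × 646.6 = 199.54 mGal
Free-air anomaly = 978246.44 − 978299.80 + (199.54) = 146.18 mGal
Bouguer slab correction = 0.04193 × 1.80 × 646.6 = 48.80 mGal
Simple Bouguer anomaly = 146.18 − (48.80) = 97.38 mGal
Complete Bouguer anomaly = 97.38 + 0.72 = 98.10 mGal

98.1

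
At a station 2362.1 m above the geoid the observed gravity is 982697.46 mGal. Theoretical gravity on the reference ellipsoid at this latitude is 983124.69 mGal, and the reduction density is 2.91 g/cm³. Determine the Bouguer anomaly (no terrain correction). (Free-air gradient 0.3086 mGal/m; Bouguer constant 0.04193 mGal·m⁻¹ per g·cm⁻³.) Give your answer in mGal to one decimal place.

Free-air correction = 0.3086 × 2362.1 = 728.94 mGal
Free-air anomaly = 982697.46 − 983124.69 + (728.94) = 301.71 mGal
Bouguer slab correction = 0.04193 × 2.91 × 2362.1 = 288.21 mGal
Simple Bouguer anomaly = 301.71 − (288.21) = 13.50 mGal

13.5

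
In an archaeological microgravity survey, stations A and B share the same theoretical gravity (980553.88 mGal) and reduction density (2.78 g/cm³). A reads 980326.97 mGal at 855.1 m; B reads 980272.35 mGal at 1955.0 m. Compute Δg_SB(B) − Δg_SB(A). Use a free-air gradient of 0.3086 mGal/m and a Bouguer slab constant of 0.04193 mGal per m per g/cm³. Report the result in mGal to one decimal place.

156.6

Δg_SB(A) = 980326.97 − 980553.88 + 0.3086×855.1 − 0.04193×2.78×855.1 = -62.70 mGal
Δg_SB(B) = 980272.35 − 980553.88 + 0.3086×1955.0 − 0.04193×2.78×1955.0 = 93.90 mGal
Difference = 93.90 − (-62.70) = 156.60 mGal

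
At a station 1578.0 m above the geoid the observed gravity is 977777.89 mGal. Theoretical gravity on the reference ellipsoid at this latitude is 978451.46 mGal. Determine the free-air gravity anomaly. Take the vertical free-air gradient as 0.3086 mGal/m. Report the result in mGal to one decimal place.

Free-air correction = 0.3086 × 1578.0 = 486.97 mGal
Free-air anomaly = 977777.89 − 978451.46 + (486.97) = -186.60 mGal

-186.6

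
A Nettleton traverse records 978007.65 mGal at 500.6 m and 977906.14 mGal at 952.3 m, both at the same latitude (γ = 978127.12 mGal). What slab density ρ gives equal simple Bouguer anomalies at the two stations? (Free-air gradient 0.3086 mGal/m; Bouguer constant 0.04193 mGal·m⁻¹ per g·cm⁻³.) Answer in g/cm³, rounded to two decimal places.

2.00

Δg_obs = 977906.14 − 978007.65 = -101.51 mGal over Δh = 952.3 − 500.6 = 451.7 m
Equal Bouguer anomalies ⇒ Δg_obs + (0.3086 − 0.04193ρ)·Δh = 0
0.3086 − 0.04193ρ = −Δg_obs/Δh = 0.22473
ρ = (0.3086 − 0.22473) / 0.04193 = 2.00 g/cm³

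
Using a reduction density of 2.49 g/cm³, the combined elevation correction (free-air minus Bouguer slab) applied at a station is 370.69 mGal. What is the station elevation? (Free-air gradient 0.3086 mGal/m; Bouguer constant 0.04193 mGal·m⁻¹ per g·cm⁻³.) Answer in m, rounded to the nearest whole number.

1815

Combined gradient = 0.3086 − 0.04193 × 2.49 = 0.2041943 mGal/m
h = 370.69 / 0.2041943 = 1815.38 m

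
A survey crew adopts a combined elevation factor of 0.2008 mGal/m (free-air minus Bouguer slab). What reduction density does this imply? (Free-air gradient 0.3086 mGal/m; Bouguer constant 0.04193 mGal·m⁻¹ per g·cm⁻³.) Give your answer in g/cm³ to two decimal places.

2.57

0.2008 = 0.3086 − 0.04193 × ρ
ρ = (0.3086 − 0.2008) / 0.04193 = 2.57 g/cm³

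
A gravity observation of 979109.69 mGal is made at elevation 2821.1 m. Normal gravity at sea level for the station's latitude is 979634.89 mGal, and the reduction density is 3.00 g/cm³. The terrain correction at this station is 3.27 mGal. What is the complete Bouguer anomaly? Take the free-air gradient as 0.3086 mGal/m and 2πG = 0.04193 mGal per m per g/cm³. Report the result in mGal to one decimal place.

Free-air correction = 0.3086 × 2821.1 = 870.59 mGal
Free-air anomaly = 979109.69 − 979634.89 + (870.59) = 345.39 mGal
Bouguer slab correction = 0.04193 × 3.00 × 2821.1 = 354.87 mGal
Simple Bouguer anomaly = 345.39 − (354.87) = -9.48 mGal
Complete Bouguer anomaly = -9.48 + 3.27 = -6.21 mGal

-6.2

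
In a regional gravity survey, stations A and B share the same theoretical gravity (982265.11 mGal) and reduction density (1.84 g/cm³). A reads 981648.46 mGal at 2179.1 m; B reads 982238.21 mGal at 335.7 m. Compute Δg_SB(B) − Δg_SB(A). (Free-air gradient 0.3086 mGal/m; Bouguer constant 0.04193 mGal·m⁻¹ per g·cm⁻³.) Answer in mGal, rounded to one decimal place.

Δg_SB(A) = 981648.46 − 982265.11 + 0.3086×2179.1 − 0.04193×1.84×2179.1 = -112.30 mGal
Δg_SB(B) = 982238.21 − 982265.11 + 0.3086×335.7 − 0.04193×1.84×335.7 = 50.80 mGal
Difference = 50.80 − (-112.30) = 163.10 mGal

163.1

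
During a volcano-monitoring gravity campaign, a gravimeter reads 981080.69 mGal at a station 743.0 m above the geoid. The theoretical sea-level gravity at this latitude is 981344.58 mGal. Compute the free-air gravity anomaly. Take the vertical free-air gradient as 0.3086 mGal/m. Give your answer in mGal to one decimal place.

-34.6

Free-air correction = 0.3086 × 743.0 = 229.29 mGal
Free-air anomaly = 981080.69 − 981344.58 + (229.29) = -34.60 mGal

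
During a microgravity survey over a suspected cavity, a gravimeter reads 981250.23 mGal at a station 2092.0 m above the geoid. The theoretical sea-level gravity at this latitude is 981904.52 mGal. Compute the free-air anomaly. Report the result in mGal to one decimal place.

Free-air correction = 0.3086 × 2092.0 = 645.59 mGal
Free-air anomaly = 981250.23 − 981904.52 + (645.59) = -8.70 mGal

-8.7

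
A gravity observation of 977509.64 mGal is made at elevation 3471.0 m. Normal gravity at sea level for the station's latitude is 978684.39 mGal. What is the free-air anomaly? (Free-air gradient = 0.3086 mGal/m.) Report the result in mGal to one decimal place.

-103.6

Free-air correction = 0.3086 × 3471.0 = 1071.15 mGal
Free-air anomaly = 977509.64 − 978684.39 + (1071.15) = -103.60 mGal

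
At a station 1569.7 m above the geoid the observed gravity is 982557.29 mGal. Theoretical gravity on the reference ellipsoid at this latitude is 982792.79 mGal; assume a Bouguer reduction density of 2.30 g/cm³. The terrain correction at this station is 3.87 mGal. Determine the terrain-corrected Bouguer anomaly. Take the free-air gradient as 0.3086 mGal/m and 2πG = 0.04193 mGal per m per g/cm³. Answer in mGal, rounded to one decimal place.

Free-air correction = 0.3086 × 1569.7 = 484.41 mGal
Free-air anomaly = 982557.29 − 982792.79 + (484.41) = 248.91 mGal
Bouguer slab correction = 0.04193 × 2.30 × 1569.7 = 151.38 mGal
Simple Bouguer anomaly = 248.91 − (151.38) = 97.53 mGal
Complete Bouguer anomaly = 97.53 + 3.87 = 101.40 mGal

101.4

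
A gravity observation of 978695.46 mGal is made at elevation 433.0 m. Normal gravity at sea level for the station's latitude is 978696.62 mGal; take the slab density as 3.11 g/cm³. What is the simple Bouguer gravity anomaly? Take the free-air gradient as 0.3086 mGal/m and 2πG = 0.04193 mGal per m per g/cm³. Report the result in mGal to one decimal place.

76.0

Free-air correction = 0.3086 × 433.0 = 133.62 mGal
Free-air anomaly = 978695.46 − 978696.62 + (133.62) = 132.46 mGal
Bouguer slab correction = 0.04193 × 3.11 × 433.0 = 56.46 mGal
Simple Bouguer anomaly = 132.46 − (56.46) = 76.00 mGal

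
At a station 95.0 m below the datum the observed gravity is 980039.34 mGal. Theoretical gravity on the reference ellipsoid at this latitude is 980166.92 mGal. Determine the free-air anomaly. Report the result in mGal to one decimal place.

Free-air correction = 0.3086 × -95.0 = -29.32 mGal
Free-air anomaly = 980039.34 − 980166.92 + (-29.32) = -156.90 mGal

-156.9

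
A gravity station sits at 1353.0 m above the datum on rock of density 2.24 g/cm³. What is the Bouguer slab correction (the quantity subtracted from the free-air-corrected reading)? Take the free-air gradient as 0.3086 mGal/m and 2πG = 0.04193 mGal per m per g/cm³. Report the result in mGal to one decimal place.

127.1

Bouguer slab correction = 0.04193 × 2.24 × 1353.0 = 127.1 mGal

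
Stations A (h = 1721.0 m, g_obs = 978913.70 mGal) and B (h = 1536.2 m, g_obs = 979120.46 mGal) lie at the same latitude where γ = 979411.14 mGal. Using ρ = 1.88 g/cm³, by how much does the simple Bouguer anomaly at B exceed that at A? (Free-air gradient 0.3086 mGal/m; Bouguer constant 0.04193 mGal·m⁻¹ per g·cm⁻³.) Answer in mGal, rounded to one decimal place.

164.3

Δg_SB(A) = 978913.70 − 979411.14 + 0.3086×1721.0 − 0.04193×1.88×1721.0 = -102.00 mGal
Δg_SB(B) = 979120.46 − 979411.14 + 0.3086×1536.2 − 0.04193×1.88×1536.2 = 62.30 mGal
Difference = 62.30 − (-102.00) = 164.30 mGal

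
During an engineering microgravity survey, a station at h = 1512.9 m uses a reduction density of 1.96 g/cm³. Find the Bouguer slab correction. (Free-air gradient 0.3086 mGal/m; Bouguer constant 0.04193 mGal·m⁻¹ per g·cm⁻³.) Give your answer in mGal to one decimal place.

124.3

Bouguer slab correction = 0.04193 × 1.96 × 1512.9 = 124.3 mGal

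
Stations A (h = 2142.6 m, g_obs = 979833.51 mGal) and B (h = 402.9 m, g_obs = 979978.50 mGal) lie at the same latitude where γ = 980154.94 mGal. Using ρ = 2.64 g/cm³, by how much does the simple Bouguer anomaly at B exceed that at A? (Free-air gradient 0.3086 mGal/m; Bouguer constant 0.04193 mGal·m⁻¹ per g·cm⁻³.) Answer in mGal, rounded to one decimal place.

-199.3

Δg_SB(A) = 979833.51 − 980154.94 + 0.3086×2142.6 − 0.04193×2.64×2142.6 = 102.60 mGal
Δg_SB(B) = 979978.50 − 980154.94 + 0.3086×402.9 − 0.04193×2.64×402.9 = -96.70 mGal
Difference = -96.70 − (102.60) = -199.30 mGal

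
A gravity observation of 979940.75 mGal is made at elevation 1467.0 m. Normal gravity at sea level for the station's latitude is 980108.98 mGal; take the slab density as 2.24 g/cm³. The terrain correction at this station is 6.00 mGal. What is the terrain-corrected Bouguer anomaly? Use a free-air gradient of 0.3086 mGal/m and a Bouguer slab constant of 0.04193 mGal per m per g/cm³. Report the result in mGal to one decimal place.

Free-air correction = 0.3086 × 1467.0 = 452.72 mGal
Free-air anomaly = 979940.75 − 980108.98 + (452.72) = 284.49 mGal
Bouguer slab correction = 0.04193 × 2.24 × 1467.0 = 137.79 mGal
Simple Bouguer anomaly = 284.49 − (137.79) = 146.70 mGal
Complete Bouguer anomaly = 146.70 + 6.00 = 152.70 mGal

152.7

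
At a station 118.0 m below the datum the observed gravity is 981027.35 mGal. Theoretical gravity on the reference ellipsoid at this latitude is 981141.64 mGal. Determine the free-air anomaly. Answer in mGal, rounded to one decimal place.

-150.7

Free-air correction = 0.3086 × -118.0 = -36.41 mGal
Free-air anomaly = 981027.35 − 981141.64 + (-36.41) = -150.70 mGal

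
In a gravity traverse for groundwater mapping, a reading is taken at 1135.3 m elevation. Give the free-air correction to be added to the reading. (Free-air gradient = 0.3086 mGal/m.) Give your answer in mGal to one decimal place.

350.4

Free-air correction = 0.3086 × 1135.3 = 350.4 mGal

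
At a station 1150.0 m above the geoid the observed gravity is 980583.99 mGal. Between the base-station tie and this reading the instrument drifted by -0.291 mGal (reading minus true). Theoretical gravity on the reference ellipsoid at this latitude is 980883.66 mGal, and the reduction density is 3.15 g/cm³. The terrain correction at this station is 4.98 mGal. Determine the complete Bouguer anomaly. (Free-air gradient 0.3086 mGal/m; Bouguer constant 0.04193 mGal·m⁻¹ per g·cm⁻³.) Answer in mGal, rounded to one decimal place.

Drift-corrected reading = 980583.99 − (-0.291) = 980584.281 mGal
Free-air correction = 0.3086 × 1150.0 = 354.89 mGal
Free-air anomaly = 980584.281 − 980883.66 + (354.89) = 55.511 mGal
Bouguer slab correction = 0.04193 × 3.15 × 1150.0 = 151.89 mGal
Simple Bouguer anomaly = 55.511 − (151.89) = -96.379 mGal
Complete Bouguer anomaly = -96.379 + 4.98 = -91.399 mGal

-91.4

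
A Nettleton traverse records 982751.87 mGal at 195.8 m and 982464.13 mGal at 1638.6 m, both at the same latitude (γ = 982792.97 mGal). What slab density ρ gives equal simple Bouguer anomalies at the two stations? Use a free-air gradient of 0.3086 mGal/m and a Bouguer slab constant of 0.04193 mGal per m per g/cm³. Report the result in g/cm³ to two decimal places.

Δg_obs = 982464.13 − 982751.87 = -287.74 mGal over Δh = 1638.6 − 195.8 = 1442.8 m
Equal Bouguer anomalies ⇒ Δg_obs + (0.3086 − 0.04193ρ)·Δh = 0
0.3086 − 0.04193ρ = −Δg_obs/Δh = 0.19943
ρ = (0.3086 − 0.19943) / 0.04193 = 2.60 g/cm³

2.60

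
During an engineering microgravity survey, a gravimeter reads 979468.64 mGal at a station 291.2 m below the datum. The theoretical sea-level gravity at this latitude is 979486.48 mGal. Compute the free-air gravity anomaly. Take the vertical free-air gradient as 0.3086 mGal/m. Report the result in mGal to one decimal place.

Free-air correction = 0.3086 × -291.2 = -89.86 mGal
Free-air anomaly = 979468.64 − 979486.48 + (-89.86) = -107.70 mGal

-107.7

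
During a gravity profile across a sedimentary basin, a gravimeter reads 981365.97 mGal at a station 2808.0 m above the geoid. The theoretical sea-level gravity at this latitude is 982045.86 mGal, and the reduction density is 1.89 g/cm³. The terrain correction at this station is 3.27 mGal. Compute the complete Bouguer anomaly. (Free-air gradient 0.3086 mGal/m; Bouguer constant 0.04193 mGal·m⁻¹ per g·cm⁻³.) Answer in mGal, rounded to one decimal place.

-32.6

Free-air correction = 0.3086 × 2808.0 = 866.55 mGal
Free-air anomaly = 981365.97 − 982045.86 + (866.55) = 186.66 mGal
Bouguer slab correction = 0.04193 × 1.89 × 2808.0 = 222.53 mGal
Simple Bouguer anomaly = 186.66 − (222.53) = -35.87 mGal
Complete Bouguer anomaly = -35.87 + 3.27 = -32.60 mGal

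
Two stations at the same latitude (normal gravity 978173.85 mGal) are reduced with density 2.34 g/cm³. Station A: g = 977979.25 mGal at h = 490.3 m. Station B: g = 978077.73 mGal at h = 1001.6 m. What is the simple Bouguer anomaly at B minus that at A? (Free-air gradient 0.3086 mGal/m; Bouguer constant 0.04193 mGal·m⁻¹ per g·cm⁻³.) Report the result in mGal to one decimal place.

206.1

Δg_SB(A) = 977979.25 − 978173.85 + 0.3086×490.3 − 0.04193×2.34×490.3 = -91.40 mGal
Δg_SB(B) = 978077.73 − 978173.85 + 0.3086×1001.6 − 0.04193×2.34×1001.6 = 114.70 mGal
Difference = 114.70 − (-91.40) = 206.10 mGal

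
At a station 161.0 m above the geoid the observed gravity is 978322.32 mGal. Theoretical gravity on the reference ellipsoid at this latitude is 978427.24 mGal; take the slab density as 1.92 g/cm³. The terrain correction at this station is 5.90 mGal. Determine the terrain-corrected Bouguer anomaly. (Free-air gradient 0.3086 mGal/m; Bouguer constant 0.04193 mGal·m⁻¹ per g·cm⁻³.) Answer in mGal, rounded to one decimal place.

Free-air correction = 0.3086 × 161.0 = 49.68 mGal
Free-air anomaly = 978322.32 − 978427.24 + (49.68) = -55.24 mGal
Bouguer slab correction = 0.04193 × 1.92 × 161.0 = 12.96 mGal
Simple Bouguer anomaly = -55.24 − (12.96) = -68.20 mGal
Complete Bouguer anomaly = -68.20 + 5.90 = -62.30 mGal

-62.3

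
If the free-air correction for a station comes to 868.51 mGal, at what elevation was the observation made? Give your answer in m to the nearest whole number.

2814

h = 868.51 / 0.3086 = 2814.36 m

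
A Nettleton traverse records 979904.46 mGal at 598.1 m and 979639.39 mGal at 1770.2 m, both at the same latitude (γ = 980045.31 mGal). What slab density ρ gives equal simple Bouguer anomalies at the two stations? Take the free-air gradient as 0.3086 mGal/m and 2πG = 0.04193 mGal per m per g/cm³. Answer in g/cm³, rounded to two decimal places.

1.97

Δg_obs = 979639.39 − 979904.46 = -265.07 mGal over Δh = 1770.2 − 598.1 = 1172.1 m
Equal Bouguer anomalies ⇒ Δg_obs + (0.3086 − 0.04193ρ)·Δh = 0
0.3086 − 0.04193ρ = −Δg_obs/Δh = 0.22615
ρ = (0.3086 − 0.22615) / 0.04193 = 1.97 g/cm³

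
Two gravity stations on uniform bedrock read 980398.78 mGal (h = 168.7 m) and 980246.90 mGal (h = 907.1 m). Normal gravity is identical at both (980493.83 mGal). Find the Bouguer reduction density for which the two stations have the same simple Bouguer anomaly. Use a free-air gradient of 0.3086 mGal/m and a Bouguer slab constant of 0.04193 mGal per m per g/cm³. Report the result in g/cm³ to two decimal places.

2.45

Δg_obs = 980246.90 − 980398.78 = -151.88 mGal over Δh = 907.1 − 168.7 = 738.4 m
Equal Bouguer anomalies ⇒ Δg_obs + (0.3086 − 0.04193ρ)·Δh = 0
0.3086 − 0.04193ρ = −Δg_obs/Δh = 0.20569
ρ = (0.3086 − 0.20569) / 0.04193 = 2.45 g/cm³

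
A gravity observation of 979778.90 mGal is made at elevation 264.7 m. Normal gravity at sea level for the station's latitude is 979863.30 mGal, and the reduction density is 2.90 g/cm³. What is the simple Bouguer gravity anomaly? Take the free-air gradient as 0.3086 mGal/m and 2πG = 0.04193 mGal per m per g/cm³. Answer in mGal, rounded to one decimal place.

-34.9

Free-air correction = 0.3086 × 264.7 = 81.69 mGal
Free-air anomaly = 979778.90 − 979863.30 + (81.69) = -2.71 mGal
Bouguer slab correction = 0.04193 × 2.90 × 264.7 = 32.19 mGal
Simple Bouguer anomaly = -2.71 − (32.19) = -34.90 mGal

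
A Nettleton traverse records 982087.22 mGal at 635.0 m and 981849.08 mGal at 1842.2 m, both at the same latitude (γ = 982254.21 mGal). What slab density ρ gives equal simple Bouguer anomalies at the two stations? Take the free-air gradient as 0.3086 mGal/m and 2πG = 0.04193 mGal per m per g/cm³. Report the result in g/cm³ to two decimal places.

Δg_obs = 981849.08 − 982087.22 = -238.14 mGal over Δh = 1842.2 − 635.0 = 1207.2 m
Equal Bouguer anomalies ⇒ Δg_obs + (0.3086 − 0.04193ρ)·Δh = 0
0.3086 − 0.04193ρ = −Δg_obs/Δh = 0.19727
ρ = (0.3086 − 0.19727) / 0.04193 = 2.66 g/cm³

2.66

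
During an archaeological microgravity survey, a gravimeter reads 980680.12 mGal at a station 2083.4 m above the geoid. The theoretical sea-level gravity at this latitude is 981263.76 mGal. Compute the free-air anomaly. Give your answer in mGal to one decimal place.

59.3

Free-air correction = 0.3086 × 2083.4 = 642.94 mGal
Free-air anomaly = 980680.12 − 981263.76 + (642.94) = 59.30 mGal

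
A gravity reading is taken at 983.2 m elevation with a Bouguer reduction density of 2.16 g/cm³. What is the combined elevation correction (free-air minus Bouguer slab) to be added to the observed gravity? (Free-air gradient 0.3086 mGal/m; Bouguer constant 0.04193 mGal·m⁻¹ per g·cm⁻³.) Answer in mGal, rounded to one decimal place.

Combined gradient = 0.3086 − 0.04193 × 2.16 = 0.2180312 mGal/m
Combined elevation correction = 0.2180312 × 983.2 = 214.4 mGal

214.4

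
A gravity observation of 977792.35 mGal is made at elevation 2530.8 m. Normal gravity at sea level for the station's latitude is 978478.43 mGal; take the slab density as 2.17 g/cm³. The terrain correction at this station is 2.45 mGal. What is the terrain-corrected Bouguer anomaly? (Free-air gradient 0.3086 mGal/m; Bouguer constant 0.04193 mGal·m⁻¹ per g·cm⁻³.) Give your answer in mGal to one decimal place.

Free-air correction = 0.3086 × 2530.8 = 781.00 mGal
Free-air anomaly = 977792.35 − 978478.43 + (781.00) = 94.92 mGal
Bouguer slab correction = 0.04193 × 2.17 × 2530.8 = 230.27 mGal
Simple Bouguer anomaly = 94.92 − (230.27) = -135.35 mGal
Complete Bouguer anomaly = -135.35 + 2.45 = -132.90 mGal

-132.9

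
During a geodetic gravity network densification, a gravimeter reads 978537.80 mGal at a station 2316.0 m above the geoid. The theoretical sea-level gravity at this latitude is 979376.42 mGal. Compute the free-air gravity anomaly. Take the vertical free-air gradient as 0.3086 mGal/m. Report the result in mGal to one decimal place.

-123.9

Free-air correction = 0.3086 × 2316.0 = 714.72 mGal
Free-air anomaly = 978537.80 − 979376.42 + (714.72) = -123.90 mGal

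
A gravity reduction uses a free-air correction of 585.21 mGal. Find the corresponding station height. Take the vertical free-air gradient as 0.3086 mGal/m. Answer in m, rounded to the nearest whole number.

1896

h = 585.21 / 0.3086 = 1896.34 m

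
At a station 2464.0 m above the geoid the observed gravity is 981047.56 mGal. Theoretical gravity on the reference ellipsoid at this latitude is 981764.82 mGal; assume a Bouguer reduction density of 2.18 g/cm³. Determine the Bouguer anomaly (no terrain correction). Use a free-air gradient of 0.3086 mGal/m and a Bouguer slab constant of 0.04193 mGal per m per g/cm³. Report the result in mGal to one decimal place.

-182.1

Free-air correction = 0.3086 × 2464.0 = 760.39 mGal
Free-air anomaly = 981047.56 − 981764.82 + (760.39) = 43.13 mGal
Bouguer slab correction = 0.04193 × 2.18 × 2464.0 = 225.23 mGal
Simple Bouguer anomaly = 43.13 − (225.23) = -182.10 mGal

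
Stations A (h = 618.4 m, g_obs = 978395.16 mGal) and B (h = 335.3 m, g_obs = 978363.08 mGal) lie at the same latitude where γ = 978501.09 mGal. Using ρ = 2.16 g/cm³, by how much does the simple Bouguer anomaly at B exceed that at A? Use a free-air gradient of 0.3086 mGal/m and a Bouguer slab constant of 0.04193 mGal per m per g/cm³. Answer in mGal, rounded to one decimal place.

-93.8

Δg_SB(A) = 978395.16 − 978501.09 + 0.3086×618.4 − 0.04193×2.16×618.4 = 28.90 mGal
Δg_SB(B) = 978363.08 − 978501.09 + 0.3086×335.3 − 0.04193×2.16×335.3 = -64.90 mGal
Difference = -64.90 − (28.90) = -93.80 mGal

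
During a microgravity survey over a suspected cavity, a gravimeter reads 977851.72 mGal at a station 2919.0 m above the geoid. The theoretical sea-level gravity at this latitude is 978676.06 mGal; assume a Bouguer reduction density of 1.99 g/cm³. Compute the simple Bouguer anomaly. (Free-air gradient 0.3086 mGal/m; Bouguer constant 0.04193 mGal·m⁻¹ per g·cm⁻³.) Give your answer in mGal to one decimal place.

-167.1

Free-air correction = 0.3086 × 2919.0 = 900.80 mGal
Free-air anomaly = 977851.72 − 978676.06 + (900.80) = 76.46 mGal
Bouguer slab correction = 0.04193 × 1.99 × 2919.0 = 243.56 mGal
Simple Bouguer anomaly = 76.46 − (243.56) = -167.10 mGal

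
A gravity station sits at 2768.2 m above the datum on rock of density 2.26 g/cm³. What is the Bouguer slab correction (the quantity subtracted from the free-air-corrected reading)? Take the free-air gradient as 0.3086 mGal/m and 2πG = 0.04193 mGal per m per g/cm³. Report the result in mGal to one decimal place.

Bouguer slab correction = 0.04193 × 2.26 × 2768.2 = 262.3 mGal

262.3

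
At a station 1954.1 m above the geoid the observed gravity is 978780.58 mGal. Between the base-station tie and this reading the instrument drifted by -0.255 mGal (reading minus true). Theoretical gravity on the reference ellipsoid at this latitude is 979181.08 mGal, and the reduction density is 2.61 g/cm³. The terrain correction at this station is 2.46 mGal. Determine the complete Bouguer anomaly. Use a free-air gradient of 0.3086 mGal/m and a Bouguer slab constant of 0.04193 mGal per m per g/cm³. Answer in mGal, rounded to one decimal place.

-8.6

Drift-corrected reading = 978780.58 − (-0.255) = 978780.835 mGal
Free-air correction = 0.3086 × 1954.1 = 603.04 mGal
Free-air anomaly = 978780.835 − 979181.08 + (603.04) = 202.795 mGal
Bouguer slab correction = 0.04193 × 2.61 × 1954.1 = 213.85 mGal
Simple Bouguer anomaly = 202.795 − (213.85) = -11.055 mGal
Complete Bouguer anomaly = -11.055 + 2.46 = -8.595 mGal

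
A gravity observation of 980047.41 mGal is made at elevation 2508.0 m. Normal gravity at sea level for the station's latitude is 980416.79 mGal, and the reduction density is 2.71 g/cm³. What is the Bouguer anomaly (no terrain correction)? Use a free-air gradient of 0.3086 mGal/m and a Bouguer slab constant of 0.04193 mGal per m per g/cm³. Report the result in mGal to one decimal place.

119.6

Free-air correction = 0.3086 × 2508.0 = 773.97 mGal
Free-air anomaly = 980047.41 − 980416.79 + (773.97) = 404.59 mGal
Bouguer slab correction = 0.04193 × 2.71 × 2508.0 = 284.98 mGal
Simple Bouguer anomaly = 404.59 − (284.98) = 119.61 mGal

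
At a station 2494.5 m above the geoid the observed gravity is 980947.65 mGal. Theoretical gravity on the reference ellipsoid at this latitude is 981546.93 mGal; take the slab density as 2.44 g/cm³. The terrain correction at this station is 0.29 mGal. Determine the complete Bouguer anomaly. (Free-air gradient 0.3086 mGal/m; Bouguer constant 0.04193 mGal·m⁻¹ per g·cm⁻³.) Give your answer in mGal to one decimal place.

Free-air correction = 0.3086 × 2494.5 = 769.80 mGal
Free-air anomaly = 980947.65 − 981546.93 + (769.80) = 170.52 mGal
Bouguer slab correction = 0.04193 × 2.44 × 2494.5 = 255.21 mGal
Simple Bouguer anomaly = 170.52 − (255.21) = -84.69 mGal
Complete Bouguer anomaly = -84.69 + 0.29 = -84.40 mGal

-84.4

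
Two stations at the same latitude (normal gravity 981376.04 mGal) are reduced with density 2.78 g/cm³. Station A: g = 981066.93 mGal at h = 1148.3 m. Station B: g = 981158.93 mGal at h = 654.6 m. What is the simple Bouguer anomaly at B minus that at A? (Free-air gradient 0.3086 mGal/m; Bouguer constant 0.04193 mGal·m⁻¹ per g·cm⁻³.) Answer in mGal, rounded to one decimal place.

-2.8

Δg_SB(A) = 981066.93 − 981376.04 + 0.3086×1148.3 − 0.04193×2.78×1148.3 = -88.60 mGal
Δg_SB(B) = 981158.93 − 981376.04 + 0.3086×654.6 − 0.04193×2.78×654.6 = -91.40 mGal
Difference = -91.40 − (-88.60) = -2.80 mGal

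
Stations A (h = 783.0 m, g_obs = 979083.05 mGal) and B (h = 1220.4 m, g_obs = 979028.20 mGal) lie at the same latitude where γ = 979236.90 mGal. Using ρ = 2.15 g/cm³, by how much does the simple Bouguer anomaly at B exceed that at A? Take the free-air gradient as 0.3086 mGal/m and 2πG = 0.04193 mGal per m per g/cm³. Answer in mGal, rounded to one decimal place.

Δg_SB(A) = 979083.05 − 979236.90 + 0.3086×783.0 − 0.04193×2.15×783.0 = 17.20 mGal
Δg_SB(B) = 979028.20 − 979236.90 + 0.3086×1220.4 − 0.04193×2.15×1220.4 = 57.90 mGal
Difference = 57.90 − (17.20) = 40.70 mGal

40.7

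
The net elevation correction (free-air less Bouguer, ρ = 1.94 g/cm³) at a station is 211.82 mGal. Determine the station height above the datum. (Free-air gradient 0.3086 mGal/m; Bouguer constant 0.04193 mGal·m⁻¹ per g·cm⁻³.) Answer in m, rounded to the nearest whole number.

932

Combined gradient = 0.3086 − 0.04193 × 1.94 = 0.2272558 mGal/m
h = 211.82 / 0.2272558 = 932.08 m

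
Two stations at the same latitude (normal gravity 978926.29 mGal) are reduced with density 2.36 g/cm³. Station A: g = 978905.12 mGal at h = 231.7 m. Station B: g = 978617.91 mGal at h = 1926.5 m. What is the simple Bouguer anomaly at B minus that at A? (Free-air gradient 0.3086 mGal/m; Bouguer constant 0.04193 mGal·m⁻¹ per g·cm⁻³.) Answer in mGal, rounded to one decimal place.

68.1

Δg_SB(A) = 978905.12 − 978926.29 + 0.3086×231.7 − 0.04193×2.36×231.7 = 27.40 mGal
Δg_SB(B) = 978617.91 − 978926.29 + 0.3086×1926.5 − 0.04193×2.36×1926.5 = 95.50 mGal
Difference = 95.50 − (27.40) = 68.10 mGal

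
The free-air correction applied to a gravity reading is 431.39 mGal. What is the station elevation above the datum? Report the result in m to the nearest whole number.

1398

h = 431.39 / 0.3086 = 1397.89 m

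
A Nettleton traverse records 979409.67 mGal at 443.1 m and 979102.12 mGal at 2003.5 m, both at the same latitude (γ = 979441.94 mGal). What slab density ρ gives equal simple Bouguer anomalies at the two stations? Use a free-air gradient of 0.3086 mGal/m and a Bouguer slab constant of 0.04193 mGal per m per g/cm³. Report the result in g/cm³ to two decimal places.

2.66

Δg_obs = 979102.12 − 979409.67 = -307.55 mGal over Δh = 2003.5 − 443.1 = 1560.4 m
Equal Bouguer anomalies ⇒ Δg_obs + (0.3086 − 0.04193ρ)·Δh = 0
0.3086 − 0.04193ρ = −Δg_obs/Δh = 0.19710
ρ = (0.3086 − 0.19710) / 0.04193 = 2.66 g/cm³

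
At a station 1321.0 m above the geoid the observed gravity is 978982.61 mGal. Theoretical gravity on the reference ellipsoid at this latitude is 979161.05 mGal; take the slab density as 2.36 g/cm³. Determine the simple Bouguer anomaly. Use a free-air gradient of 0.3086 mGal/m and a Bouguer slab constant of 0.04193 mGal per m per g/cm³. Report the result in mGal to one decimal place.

Free-air correction = 0.3086 × 1321.0 = 407.66 mGal
Free-air anomaly = 978982.61 − 979161.05 + (407.66) = 229.22 mGal
Bouguer slab correction = 0.04193 × 2.36 × 1321.0 = 130.72 mGal
Simple Bouguer anomaly = 229.22 − (130.72) = 98.50 mGal

98.5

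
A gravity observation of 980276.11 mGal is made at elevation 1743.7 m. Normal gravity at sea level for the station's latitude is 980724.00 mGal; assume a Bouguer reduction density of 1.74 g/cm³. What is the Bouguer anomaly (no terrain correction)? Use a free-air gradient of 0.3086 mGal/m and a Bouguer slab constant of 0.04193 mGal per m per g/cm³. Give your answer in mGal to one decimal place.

-37.0

Free-air correction = 0.3086 × 1743.7 = 538.11 mGal
Free-air anomaly = 980276.11 − 980724.00 + (538.11) = 90.22 mGal
Bouguer slab correction = 0.04193 × 1.74 × 1743.7 = 127.22 mGal
Simple Bouguer anomaly = 90.22 − (127.22) = -37.00 mGal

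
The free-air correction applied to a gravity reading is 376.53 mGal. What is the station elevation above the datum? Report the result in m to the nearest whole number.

1220

h = 376.53 / 0.3086 = 1220.12 m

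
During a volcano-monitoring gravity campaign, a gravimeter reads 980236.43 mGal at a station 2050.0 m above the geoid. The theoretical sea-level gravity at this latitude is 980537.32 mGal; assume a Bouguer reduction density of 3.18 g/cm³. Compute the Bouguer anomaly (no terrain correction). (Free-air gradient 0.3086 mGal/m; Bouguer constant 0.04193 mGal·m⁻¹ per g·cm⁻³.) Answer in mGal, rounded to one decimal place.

Free-air correction = 0.3086 × 2050.0 = 632.63 mGal
Free-air anomaly = 980236.43 − 980537.32 + (632.63) = 331.74 mGal
Bouguer slab correction = 0.04193 × 3.18 × 2050.0 = 273.34 mGal
Simple Bouguer anomaly = 331.74 − (273.34) = 58.40 mGal

58.4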